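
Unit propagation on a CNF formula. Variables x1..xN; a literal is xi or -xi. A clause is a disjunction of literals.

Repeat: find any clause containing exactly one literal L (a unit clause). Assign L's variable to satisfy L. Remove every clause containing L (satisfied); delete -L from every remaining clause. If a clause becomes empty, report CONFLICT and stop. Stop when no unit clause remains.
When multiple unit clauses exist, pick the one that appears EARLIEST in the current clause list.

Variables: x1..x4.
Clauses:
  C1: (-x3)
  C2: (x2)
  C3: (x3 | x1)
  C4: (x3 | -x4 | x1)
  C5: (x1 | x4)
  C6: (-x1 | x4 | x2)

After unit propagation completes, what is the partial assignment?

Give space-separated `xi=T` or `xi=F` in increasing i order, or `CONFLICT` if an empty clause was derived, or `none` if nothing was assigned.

unit clause [-3] forces x3=F; simplify:
  drop 3 from [3, 1] -> [1]
  drop 3 from [3, -4, 1] -> [-4, 1]
  satisfied 1 clause(s); 5 remain; assigned so far: [3]
unit clause [2] forces x2=T; simplify:
  satisfied 2 clause(s); 3 remain; assigned so far: [2, 3]
unit clause [1] forces x1=T; simplify:
  satisfied 3 clause(s); 0 remain; assigned so far: [1, 2, 3]

Answer: x1=T x2=T x3=F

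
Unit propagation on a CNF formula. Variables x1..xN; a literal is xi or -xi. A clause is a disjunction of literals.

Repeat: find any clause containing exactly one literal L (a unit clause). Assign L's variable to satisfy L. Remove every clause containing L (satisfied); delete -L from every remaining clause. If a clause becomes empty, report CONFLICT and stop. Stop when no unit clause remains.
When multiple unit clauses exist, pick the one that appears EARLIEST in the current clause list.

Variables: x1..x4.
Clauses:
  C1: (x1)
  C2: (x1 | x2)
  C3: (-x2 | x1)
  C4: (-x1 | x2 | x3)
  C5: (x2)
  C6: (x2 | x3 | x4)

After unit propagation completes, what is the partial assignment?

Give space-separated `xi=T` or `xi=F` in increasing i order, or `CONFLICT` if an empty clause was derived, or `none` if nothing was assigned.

unit clause [1] forces x1=T; simplify:
  drop -1 from [-1, 2, 3] -> [2, 3]
  satisfied 3 clause(s); 3 remain; assigned so far: [1]
unit clause [2] forces x2=T; simplify:
  satisfied 3 clause(s); 0 remain; assigned so far: [1, 2]

Answer: x1=T x2=T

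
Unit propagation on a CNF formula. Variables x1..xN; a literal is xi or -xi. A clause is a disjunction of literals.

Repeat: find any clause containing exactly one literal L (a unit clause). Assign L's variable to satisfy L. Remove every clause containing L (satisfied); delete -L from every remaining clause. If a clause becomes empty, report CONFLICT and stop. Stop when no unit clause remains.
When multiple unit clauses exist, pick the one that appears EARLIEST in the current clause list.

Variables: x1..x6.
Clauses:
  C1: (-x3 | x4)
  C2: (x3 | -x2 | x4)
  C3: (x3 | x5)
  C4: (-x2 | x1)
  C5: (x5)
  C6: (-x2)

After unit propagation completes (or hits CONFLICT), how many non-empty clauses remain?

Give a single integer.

Answer: 1

Derivation:
unit clause [5] forces x5=T; simplify:
  satisfied 2 clause(s); 4 remain; assigned so far: [5]
unit clause [-2] forces x2=F; simplify:
  satisfied 3 clause(s); 1 remain; assigned so far: [2, 5]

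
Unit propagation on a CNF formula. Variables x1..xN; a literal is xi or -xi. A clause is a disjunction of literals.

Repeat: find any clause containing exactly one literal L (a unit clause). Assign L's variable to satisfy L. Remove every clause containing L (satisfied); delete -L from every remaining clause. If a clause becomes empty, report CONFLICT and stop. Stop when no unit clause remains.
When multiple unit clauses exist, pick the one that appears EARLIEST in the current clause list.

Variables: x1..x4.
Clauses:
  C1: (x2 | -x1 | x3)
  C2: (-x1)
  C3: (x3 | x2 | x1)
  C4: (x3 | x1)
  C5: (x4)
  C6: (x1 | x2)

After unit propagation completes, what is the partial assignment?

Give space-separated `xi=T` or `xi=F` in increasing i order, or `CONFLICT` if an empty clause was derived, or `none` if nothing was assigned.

unit clause [-1] forces x1=F; simplify:
  drop 1 from [3, 2, 1] -> [3, 2]
  drop 1 from [3, 1] -> [3]
  drop 1 from [1, 2] -> [2]
  satisfied 2 clause(s); 4 remain; assigned so far: [1]
unit clause [3] forces x3=T; simplify:
  satisfied 2 clause(s); 2 remain; assigned so far: [1, 3]
unit clause [4] forces x4=T; simplify:
  satisfied 1 clause(s); 1 remain; assigned so far: [1, 3, 4]
unit clause [2] forces x2=T; simplify:
  satisfied 1 clause(s); 0 remain; assigned so far: [1, 2, 3, 4]

Answer: x1=F x2=T x3=T x4=T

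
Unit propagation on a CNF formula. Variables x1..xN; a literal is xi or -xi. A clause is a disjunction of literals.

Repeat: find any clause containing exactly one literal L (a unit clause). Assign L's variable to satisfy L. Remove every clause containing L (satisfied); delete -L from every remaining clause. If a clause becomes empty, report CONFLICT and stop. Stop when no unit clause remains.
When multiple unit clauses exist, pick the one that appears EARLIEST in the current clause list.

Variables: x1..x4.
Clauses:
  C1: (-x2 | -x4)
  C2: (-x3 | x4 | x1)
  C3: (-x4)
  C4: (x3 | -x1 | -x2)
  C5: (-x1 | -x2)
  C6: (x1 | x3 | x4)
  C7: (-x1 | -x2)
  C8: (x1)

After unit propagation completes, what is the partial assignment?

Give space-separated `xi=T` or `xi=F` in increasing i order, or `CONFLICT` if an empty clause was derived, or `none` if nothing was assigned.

unit clause [-4] forces x4=F; simplify:
  drop 4 from [-3, 4, 1] -> [-3, 1]
  drop 4 from [1, 3, 4] -> [1, 3]
  satisfied 2 clause(s); 6 remain; assigned so far: [4]
unit clause [1] forces x1=T; simplify:
  drop -1 from [3, -1, -2] -> [3, -2]
  drop -1 from [-1, -2] -> [-2]
  drop -1 from [-1, -2] -> [-2]
  satisfied 3 clause(s); 3 remain; assigned so far: [1, 4]
unit clause [-2] forces x2=F; simplify:
  satisfied 3 clause(s); 0 remain; assigned so far: [1, 2, 4]

Answer: x1=T x2=F x4=F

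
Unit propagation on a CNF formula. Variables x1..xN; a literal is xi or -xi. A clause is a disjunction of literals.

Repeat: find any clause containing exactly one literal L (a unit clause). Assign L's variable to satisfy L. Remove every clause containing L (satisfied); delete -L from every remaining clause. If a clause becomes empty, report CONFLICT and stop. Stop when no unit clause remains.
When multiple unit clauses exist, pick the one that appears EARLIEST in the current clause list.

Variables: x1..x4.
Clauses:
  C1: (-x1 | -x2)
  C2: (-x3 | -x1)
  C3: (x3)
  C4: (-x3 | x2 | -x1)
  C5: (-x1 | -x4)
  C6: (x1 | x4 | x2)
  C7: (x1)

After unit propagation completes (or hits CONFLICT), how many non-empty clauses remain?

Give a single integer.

Answer: 1

Derivation:
unit clause [3] forces x3=T; simplify:
  drop -3 from [-3, -1] -> [-1]
  drop -3 from [-3, 2, -1] -> [2, -1]
  satisfied 1 clause(s); 6 remain; assigned so far: [3]
unit clause [-1] forces x1=F; simplify:
  drop 1 from [1, 4, 2] -> [4, 2]
  drop 1 from [1] -> [] (empty!)
  satisfied 4 clause(s); 2 remain; assigned so far: [1, 3]
CONFLICT (empty clause)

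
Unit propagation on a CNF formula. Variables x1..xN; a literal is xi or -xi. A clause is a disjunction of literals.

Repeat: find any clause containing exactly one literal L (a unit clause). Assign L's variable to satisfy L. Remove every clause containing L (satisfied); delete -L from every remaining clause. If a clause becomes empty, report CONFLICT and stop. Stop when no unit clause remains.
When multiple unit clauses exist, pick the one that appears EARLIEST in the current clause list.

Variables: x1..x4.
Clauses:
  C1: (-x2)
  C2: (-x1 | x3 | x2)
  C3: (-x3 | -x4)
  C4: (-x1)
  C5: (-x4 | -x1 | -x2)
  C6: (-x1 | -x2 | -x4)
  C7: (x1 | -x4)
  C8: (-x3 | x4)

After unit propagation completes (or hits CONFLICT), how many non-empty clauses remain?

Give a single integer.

unit clause [-2] forces x2=F; simplify:
  drop 2 from [-1, 3, 2] -> [-1, 3]
  satisfied 3 clause(s); 5 remain; assigned so far: [2]
unit clause [-1] forces x1=F; simplify:
  drop 1 from [1, -4] -> [-4]
  satisfied 2 clause(s); 3 remain; assigned so far: [1, 2]
unit clause [-4] forces x4=F; simplify:
  drop 4 from [-3, 4] -> [-3]
  satisfied 2 clause(s); 1 remain; assigned so far: [1, 2, 4]
unit clause [-3] forces x3=F; simplify:
  satisfied 1 clause(s); 0 remain; assigned so far: [1, 2, 3, 4]

Answer: 0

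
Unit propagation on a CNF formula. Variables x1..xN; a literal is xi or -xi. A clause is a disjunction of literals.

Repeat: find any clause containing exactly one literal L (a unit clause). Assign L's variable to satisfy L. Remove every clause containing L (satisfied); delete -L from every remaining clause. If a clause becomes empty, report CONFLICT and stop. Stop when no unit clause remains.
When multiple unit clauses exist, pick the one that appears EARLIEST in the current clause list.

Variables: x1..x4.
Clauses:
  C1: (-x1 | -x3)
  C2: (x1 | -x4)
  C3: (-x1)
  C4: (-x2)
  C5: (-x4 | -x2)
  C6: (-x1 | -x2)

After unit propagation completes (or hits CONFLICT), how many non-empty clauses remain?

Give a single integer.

unit clause [-1] forces x1=F; simplify:
  drop 1 from [1, -4] -> [-4]
  satisfied 3 clause(s); 3 remain; assigned so far: [1]
unit clause [-4] forces x4=F; simplify:
  satisfied 2 clause(s); 1 remain; assigned so far: [1, 4]
unit clause [-2] forces x2=F; simplify:
  satisfied 1 clause(s); 0 remain; assigned so far: [1, 2, 4]

Answer: 0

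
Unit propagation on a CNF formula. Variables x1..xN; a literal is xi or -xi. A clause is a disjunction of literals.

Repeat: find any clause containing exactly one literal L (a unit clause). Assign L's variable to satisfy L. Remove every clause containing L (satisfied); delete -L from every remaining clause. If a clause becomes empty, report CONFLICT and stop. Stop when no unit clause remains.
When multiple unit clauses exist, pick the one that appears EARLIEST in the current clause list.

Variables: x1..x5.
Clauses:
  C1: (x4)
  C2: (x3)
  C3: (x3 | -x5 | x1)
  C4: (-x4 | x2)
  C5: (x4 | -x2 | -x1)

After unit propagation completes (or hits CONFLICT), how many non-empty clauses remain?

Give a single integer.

unit clause [4] forces x4=T; simplify:
  drop -4 from [-4, 2] -> [2]
  satisfied 2 clause(s); 3 remain; assigned so far: [4]
unit clause [3] forces x3=T; simplify:
  satisfied 2 clause(s); 1 remain; assigned so far: [3, 4]
unit clause [2] forces x2=T; simplify:
  satisfied 1 clause(s); 0 remain; assigned so far: [2, 3, 4]

Answer: 0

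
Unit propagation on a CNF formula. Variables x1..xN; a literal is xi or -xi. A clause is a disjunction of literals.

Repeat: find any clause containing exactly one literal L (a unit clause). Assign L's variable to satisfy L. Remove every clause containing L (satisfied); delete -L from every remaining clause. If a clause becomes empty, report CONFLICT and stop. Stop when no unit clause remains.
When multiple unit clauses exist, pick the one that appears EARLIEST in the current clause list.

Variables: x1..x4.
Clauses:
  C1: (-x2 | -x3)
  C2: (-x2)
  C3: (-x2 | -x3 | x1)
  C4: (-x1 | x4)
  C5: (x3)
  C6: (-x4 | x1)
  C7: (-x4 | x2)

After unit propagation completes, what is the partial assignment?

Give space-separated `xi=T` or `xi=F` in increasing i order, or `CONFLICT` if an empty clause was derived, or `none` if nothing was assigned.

unit clause [-2] forces x2=F; simplify:
  drop 2 from [-4, 2] -> [-4]
  satisfied 3 clause(s); 4 remain; assigned so far: [2]
unit clause [3] forces x3=T; simplify:
  satisfied 1 clause(s); 3 remain; assigned so far: [2, 3]
unit clause [-4] forces x4=F; simplify:
  drop 4 from [-1, 4] -> [-1]
  satisfied 2 clause(s); 1 remain; assigned so far: [2, 3, 4]
unit clause [-1] forces x1=F; simplify:
  satisfied 1 clause(s); 0 remain; assigned so far: [1, 2, 3, 4]

Answer: x1=F x2=F x3=T x4=F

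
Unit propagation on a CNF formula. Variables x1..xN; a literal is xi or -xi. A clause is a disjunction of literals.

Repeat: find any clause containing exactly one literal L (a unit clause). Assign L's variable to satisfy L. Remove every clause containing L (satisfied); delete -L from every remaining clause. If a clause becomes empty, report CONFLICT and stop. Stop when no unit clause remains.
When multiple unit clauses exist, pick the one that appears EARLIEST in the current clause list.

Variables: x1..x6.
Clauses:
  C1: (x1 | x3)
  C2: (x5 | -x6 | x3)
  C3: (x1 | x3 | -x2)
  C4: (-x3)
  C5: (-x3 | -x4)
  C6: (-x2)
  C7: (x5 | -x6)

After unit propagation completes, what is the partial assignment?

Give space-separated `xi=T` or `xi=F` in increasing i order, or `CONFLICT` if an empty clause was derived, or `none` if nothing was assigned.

Answer: x1=T x2=F x3=F

Derivation:
unit clause [-3] forces x3=F; simplify:
  drop 3 from [1, 3] -> [1]
  drop 3 from [5, -6, 3] -> [5, -6]
  drop 3 from [1, 3, -2] -> [1, -2]
  satisfied 2 clause(s); 5 remain; assigned so far: [3]
unit clause [1] forces x1=T; simplify:
  satisfied 2 clause(s); 3 remain; assigned so far: [1, 3]
unit clause [-2] forces x2=F; simplify:
  satisfied 1 clause(s); 2 remain; assigned so far: [1, 2, 3]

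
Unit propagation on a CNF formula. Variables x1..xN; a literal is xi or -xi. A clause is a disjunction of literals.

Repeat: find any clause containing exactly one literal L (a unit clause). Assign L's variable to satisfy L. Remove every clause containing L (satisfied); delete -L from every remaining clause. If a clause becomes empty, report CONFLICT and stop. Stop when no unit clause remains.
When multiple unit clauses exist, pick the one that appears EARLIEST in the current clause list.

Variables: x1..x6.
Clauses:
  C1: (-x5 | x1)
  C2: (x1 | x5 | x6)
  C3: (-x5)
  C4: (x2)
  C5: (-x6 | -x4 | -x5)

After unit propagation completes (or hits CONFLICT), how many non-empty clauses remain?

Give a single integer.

Answer: 1

Derivation:
unit clause [-5] forces x5=F; simplify:
  drop 5 from [1, 5, 6] -> [1, 6]
  satisfied 3 clause(s); 2 remain; assigned so far: [5]
unit clause [2] forces x2=T; simplify:
  satisfied 1 clause(s); 1 remain; assigned so far: [2, 5]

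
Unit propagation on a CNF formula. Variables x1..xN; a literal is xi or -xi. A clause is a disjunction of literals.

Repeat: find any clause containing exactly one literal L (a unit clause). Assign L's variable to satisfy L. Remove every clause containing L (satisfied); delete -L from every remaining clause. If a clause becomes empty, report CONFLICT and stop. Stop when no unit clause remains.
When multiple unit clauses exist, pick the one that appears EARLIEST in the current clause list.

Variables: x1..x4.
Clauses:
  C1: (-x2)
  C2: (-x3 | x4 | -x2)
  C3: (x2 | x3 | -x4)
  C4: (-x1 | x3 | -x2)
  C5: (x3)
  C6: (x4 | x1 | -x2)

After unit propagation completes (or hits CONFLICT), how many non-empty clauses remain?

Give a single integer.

Answer: 0

Derivation:
unit clause [-2] forces x2=F; simplify:
  drop 2 from [2, 3, -4] -> [3, -4]
  satisfied 4 clause(s); 2 remain; assigned so far: [2]
unit clause [3] forces x3=T; simplify:
  satisfied 2 clause(s); 0 remain; assigned so far: [2, 3]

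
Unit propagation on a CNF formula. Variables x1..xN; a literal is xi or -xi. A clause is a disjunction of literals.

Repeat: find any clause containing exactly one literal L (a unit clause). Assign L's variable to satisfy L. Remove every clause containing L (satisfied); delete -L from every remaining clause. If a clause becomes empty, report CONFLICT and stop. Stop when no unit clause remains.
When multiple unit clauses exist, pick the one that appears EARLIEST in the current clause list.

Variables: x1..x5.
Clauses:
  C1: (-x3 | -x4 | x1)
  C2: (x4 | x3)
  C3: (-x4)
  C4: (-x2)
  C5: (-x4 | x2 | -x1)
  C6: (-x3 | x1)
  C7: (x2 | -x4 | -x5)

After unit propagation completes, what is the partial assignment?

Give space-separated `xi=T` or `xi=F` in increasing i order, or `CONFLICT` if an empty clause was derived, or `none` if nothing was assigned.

unit clause [-4] forces x4=F; simplify:
  drop 4 from [4, 3] -> [3]
  satisfied 4 clause(s); 3 remain; assigned so far: [4]
unit clause [3] forces x3=T; simplify:
  drop -3 from [-3, 1] -> [1]
  satisfied 1 clause(s); 2 remain; assigned so far: [3, 4]
unit clause [-2] forces x2=F; simplify:
  satisfied 1 clause(s); 1 remain; assigned so far: [2, 3, 4]
unit clause [1] forces x1=T; simplify:
  satisfied 1 clause(s); 0 remain; assigned so far: [1, 2, 3, 4]

Answer: x1=T x2=F x3=T x4=F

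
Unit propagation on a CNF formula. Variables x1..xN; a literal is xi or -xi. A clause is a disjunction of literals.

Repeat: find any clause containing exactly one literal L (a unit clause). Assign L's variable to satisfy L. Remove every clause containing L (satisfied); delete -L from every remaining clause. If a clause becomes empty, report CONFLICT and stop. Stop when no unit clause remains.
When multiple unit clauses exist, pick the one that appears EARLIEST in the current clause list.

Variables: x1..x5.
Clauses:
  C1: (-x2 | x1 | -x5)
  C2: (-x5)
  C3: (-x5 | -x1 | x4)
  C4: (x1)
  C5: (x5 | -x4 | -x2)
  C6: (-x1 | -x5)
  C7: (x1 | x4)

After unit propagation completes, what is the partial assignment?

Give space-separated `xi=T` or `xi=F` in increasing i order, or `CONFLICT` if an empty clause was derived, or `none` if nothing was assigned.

unit clause [-5] forces x5=F; simplify:
  drop 5 from [5, -4, -2] -> [-4, -2]
  satisfied 4 clause(s); 3 remain; assigned so far: [5]
unit clause [1] forces x1=T; simplify:
  satisfied 2 clause(s); 1 remain; assigned so far: [1, 5]

Answer: x1=T x5=F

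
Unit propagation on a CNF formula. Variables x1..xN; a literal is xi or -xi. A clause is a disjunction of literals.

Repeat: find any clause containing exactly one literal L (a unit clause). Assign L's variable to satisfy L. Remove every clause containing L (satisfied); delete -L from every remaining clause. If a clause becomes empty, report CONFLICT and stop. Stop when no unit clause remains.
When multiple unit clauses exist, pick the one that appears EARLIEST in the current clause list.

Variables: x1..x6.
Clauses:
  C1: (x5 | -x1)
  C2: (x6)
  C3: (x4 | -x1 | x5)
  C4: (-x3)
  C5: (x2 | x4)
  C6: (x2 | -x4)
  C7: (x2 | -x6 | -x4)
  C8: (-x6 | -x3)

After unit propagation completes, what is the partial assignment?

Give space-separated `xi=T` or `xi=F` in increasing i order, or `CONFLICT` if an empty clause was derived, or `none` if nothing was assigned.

unit clause [6] forces x6=T; simplify:
  drop -6 from [2, -6, -4] -> [2, -4]
  drop -6 from [-6, -3] -> [-3]
  satisfied 1 clause(s); 7 remain; assigned so far: [6]
unit clause [-3] forces x3=F; simplify:
  satisfied 2 clause(s); 5 remain; assigned so far: [3, 6]

Answer: x3=F x6=T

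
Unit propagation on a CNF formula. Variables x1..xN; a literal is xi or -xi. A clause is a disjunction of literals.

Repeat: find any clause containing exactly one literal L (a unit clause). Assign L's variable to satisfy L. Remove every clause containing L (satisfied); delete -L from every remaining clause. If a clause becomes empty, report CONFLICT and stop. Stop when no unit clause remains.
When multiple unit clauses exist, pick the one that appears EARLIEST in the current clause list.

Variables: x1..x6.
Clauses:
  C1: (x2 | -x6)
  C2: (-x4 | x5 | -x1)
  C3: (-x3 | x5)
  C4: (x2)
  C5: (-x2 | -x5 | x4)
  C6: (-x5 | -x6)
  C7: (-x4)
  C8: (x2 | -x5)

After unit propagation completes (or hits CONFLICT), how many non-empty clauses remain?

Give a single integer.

Answer: 0

Derivation:
unit clause [2] forces x2=T; simplify:
  drop -2 from [-2, -5, 4] -> [-5, 4]
  satisfied 3 clause(s); 5 remain; assigned so far: [2]
unit clause [-4] forces x4=F; simplify:
  drop 4 from [-5, 4] -> [-5]
  satisfied 2 clause(s); 3 remain; assigned so far: [2, 4]
unit clause [-5] forces x5=F; simplify:
  drop 5 from [-3, 5] -> [-3]
  satisfied 2 clause(s); 1 remain; assigned so far: [2, 4, 5]
unit clause [-3] forces x3=F; simplify:
  satisfied 1 clause(s); 0 remain; assigned so far: [2, 3, 4, 5]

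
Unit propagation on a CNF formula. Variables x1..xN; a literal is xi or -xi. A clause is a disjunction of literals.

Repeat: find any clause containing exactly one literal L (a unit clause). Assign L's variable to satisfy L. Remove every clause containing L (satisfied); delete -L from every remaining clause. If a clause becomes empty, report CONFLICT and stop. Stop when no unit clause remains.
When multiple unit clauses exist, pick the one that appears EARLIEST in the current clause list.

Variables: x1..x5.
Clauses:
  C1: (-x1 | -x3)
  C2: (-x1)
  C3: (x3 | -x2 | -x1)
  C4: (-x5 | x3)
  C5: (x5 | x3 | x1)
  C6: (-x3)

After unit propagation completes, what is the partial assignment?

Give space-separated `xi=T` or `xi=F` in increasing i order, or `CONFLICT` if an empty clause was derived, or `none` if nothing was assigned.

unit clause [-1] forces x1=F; simplify:
  drop 1 from [5, 3, 1] -> [5, 3]
  satisfied 3 clause(s); 3 remain; assigned so far: [1]
unit clause [-3] forces x3=F; simplify:
  drop 3 from [-5, 3] -> [-5]
  drop 3 from [5, 3] -> [5]
  satisfied 1 clause(s); 2 remain; assigned so far: [1, 3]
unit clause [-5] forces x5=F; simplify:
  drop 5 from [5] -> [] (empty!)
  satisfied 1 clause(s); 1 remain; assigned so far: [1, 3, 5]
CONFLICT (empty clause)

Answer: CONFLICT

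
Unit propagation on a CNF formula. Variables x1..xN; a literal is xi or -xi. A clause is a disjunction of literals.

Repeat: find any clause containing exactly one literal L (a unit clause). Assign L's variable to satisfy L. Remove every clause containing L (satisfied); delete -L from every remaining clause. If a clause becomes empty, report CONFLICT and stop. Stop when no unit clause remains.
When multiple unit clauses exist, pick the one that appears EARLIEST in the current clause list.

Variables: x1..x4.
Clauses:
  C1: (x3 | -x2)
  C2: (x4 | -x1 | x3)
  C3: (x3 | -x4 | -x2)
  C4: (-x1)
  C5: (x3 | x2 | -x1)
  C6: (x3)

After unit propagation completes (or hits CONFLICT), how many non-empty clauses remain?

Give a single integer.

unit clause [-1] forces x1=F; simplify:
  satisfied 3 clause(s); 3 remain; assigned so far: [1]
unit clause [3] forces x3=T; simplify:
  satisfied 3 clause(s); 0 remain; assigned so far: [1, 3]

Answer: 0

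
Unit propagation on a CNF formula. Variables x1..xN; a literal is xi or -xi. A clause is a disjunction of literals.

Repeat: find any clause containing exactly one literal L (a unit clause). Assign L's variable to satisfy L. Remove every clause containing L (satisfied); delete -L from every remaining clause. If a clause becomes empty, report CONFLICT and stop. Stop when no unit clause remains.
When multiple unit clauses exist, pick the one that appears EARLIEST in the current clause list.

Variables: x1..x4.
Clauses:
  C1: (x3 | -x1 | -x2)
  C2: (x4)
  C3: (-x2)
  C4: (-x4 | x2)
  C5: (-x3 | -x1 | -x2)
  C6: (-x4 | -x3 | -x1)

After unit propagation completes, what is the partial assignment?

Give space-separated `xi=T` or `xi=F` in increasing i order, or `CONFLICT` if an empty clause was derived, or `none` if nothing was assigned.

Answer: CONFLICT

Derivation:
unit clause [4] forces x4=T; simplify:
  drop -4 from [-4, 2] -> [2]
  drop -4 from [-4, -3, -1] -> [-3, -1]
  satisfied 1 clause(s); 5 remain; assigned so far: [4]
unit clause [-2] forces x2=F; simplify:
  drop 2 from [2] -> [] (empty!)
  satisfied 3 clause(s); 2 remain; assigned so far: [2, 4]
CONFLICT (empty clause)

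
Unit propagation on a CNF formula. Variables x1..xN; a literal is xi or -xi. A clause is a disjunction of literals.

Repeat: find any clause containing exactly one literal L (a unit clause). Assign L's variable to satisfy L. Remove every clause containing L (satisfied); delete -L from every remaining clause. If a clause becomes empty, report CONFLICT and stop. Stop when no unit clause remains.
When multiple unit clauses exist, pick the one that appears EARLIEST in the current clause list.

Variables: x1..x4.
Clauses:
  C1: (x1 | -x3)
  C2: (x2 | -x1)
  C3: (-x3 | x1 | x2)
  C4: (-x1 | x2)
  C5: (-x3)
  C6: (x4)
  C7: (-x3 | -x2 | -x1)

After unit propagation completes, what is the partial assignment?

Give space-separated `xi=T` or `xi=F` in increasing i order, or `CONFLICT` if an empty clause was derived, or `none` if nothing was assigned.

unit clause [-3] forces x3=F; simplify:
  satisfied 4 clause(s); 3 remain; assigned so far: [3]
unit clause [4] forces x4=T; simplify:
  satisfied 1 clause(s); 2 remain; assigned so far: [3, 4]

Answer: x3=F x4=T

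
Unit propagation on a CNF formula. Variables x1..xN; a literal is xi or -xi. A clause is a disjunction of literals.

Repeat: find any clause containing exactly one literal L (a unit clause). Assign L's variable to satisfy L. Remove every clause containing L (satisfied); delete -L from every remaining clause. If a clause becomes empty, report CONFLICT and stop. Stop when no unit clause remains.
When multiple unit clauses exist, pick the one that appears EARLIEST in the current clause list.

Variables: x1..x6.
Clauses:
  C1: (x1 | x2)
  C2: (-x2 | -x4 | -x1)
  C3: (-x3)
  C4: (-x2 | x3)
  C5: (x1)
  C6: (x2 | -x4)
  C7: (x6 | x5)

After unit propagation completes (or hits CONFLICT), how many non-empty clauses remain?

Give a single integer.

unit clause [-3] forces x3=F; simplify:
  drop 3 from [-2, 3] -> [-2]
  satisfied 1 clause(s); 6 remain; assigned so far: [3]
unit clause [-2] forces x2=F; simplify:
  drop 2 from [1, 2] -> [1]
  drop 2 from [2, -4] -> [-4]
  satisfied 2 clause(s); 4 remain; assigned so far: [2, 3]
unit clause [1] forces x1=T; simplify:
  satisfied 2 clause(s); 2 remain; assigned so far: [1, 2, 3]
unit clause [-4] forces x4=F; simplify:
  satisfied 1 clause(s); 1 remain; assigned so far: [1, 2, 3, 4]

Answer: 1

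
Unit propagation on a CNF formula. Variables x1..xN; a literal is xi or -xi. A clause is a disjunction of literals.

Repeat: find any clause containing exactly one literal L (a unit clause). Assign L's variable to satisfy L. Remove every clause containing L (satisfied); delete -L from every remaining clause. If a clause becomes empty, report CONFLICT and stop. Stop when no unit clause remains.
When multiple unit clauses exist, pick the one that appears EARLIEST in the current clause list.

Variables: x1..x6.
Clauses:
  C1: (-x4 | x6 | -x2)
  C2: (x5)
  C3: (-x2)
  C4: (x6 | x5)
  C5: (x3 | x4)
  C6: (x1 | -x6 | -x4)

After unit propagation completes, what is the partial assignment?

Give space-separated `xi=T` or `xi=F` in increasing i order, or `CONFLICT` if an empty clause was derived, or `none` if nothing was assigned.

Answer: x2=F x5=T

Derivation:
unit clause [5] forces x5=T; simplify:
  satisfied 2 clause(s); 4 remain; assigned so far: [5]
unit clause [-2] forces x2=F; simplify:
  satisfied 2 clause(s); 2 remain; assigned so far: [2, 5]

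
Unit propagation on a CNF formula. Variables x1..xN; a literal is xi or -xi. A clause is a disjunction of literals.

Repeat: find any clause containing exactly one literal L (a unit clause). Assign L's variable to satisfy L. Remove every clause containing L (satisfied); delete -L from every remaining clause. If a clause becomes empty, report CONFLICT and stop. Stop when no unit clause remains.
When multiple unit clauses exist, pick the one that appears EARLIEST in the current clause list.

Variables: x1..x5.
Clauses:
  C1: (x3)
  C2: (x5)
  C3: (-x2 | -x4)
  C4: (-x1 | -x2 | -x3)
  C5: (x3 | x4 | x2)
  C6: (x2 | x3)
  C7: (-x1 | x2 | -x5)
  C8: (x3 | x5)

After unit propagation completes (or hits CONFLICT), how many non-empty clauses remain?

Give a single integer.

Answer: 3

Derivation:
unit clause [3] forces x3=T; simplify:
  drop -3 from [-1, -2, -3] -> [-1, -2]
  satisfied 4 clause(s); 4 remain; assigned so far: [3]
unit clause [5] forces x5=T; simplify:
  drop -5 from [-1, 2, -5] -> [-1, 2]
  satisfied 1 clause(s); 3 remain; assigned so far: [3, 5]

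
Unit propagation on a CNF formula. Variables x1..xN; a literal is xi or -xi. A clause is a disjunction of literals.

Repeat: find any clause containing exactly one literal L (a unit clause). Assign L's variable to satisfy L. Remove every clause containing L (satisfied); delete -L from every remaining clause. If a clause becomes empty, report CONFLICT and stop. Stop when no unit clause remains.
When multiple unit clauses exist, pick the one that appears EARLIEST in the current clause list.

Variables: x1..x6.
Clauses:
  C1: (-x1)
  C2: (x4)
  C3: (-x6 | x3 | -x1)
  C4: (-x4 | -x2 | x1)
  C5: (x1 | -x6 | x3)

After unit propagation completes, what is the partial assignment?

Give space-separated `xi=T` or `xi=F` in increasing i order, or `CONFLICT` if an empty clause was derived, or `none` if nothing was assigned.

unit clause [-1] forces x1=F; simplify:
  drop 1 from [-4, -2, 1] -> [-4, -2]
  drop 1 from [1, -6, 3] -> [-6, 3]
  satisfied 2 clause(s); 3 remain; assigned so far: [1]
unit clause [4] forces x4=T; simplify:
  drop -4 from [-4, -2] -> [-2]
  satisfied 1 clause(s); 2 remain; assigned so far: [1, 4]
unit clause [-2] forces x2=F; simplify:
  satisfied 1 clause(s); 1 remain; assigned so far: [1, 2, 4]

Answer: x1=F x2=F x4=T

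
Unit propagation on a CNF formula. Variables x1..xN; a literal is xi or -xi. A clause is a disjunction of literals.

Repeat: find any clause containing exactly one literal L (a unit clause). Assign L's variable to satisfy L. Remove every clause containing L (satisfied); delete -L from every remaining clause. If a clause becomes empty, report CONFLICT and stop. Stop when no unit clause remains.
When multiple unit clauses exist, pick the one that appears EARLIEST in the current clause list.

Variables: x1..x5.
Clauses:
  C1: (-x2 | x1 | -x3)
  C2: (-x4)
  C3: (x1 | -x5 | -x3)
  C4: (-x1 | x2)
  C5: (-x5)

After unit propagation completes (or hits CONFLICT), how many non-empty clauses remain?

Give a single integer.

unit clause [-4] forces x4=F; simplify:
  satisfied 1 clause(s); 4 remain; assigned so far: [4]
unit clause [-5] forces x5=F; simplify:
  satisfied 2 clause(s); 2 remain; assigned so far: [4, 5]

Answer: 2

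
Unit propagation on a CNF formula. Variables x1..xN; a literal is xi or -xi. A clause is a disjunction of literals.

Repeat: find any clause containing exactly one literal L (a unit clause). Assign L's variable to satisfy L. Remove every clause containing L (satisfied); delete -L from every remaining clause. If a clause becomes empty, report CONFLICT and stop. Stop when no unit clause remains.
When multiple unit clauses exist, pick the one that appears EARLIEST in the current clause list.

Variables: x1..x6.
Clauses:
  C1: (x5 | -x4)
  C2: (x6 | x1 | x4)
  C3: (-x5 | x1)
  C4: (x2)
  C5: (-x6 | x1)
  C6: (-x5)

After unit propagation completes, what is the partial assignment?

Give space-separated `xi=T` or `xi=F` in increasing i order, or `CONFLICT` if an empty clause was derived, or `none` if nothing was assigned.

Answer: x2=T x4=F x5=F

Derivation:
unit clause [2] forces x2=T; simplify:
  satisfied 1 clause(s); 5 remain; assigned so far: [2]
unit clause [-5] forces x5=F; simplify:
  drop 5 from [5, -4] -> [-4]
  satisfied 2 clause(s); 3 remain; assigned so far: [2, 5]
unit clause [-4] forces x4=F; simplify:
  drop 4 from [6, 1, 4] -> [6, 1]
  satisfied 1 clause(s); 2 remain; assigned so far: [2, 4, 5]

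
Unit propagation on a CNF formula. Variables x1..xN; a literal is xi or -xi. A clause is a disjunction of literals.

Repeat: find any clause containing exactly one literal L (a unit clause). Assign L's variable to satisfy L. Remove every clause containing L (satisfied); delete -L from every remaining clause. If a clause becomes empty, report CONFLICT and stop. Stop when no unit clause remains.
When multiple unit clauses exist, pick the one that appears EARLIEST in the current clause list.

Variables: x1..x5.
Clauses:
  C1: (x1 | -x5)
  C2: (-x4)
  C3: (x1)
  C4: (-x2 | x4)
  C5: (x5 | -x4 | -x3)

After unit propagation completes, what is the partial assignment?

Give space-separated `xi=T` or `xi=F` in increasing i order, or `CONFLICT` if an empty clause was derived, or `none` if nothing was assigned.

unit clause [-4] forces x4=F; simplify:
  drop 4 from [-2, 4] -> [-2]
  satisfied 2 clause(s); 3 remain; assigned so far: [4]
unit clause [1] forces x1=T; simplify:
  satisfied 2 clause(s); 1 remain; assigned so far: [1, 4]
unit clause [-2] forces x2=F; simplify:
  satisfied 1 clause(s); 0 remain; assigned so far: [1, 2, 4]

Answer: x1=T x2=F x4=F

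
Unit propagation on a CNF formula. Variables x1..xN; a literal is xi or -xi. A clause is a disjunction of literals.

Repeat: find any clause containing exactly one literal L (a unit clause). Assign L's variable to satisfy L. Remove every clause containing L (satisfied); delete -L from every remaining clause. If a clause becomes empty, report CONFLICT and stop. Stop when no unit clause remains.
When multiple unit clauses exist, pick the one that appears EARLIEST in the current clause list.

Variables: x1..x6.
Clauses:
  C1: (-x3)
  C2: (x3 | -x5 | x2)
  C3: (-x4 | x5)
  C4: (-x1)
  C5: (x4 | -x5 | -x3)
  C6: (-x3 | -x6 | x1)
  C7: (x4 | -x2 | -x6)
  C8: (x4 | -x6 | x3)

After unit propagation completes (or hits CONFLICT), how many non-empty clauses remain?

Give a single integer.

Answer: 4

Derivation:
unit clause [-3] forces x3=F; simplify:
  drop 3 from [3, -5, 2] -> [-5, 2]
  drop 3 from [4, -6, 3] -> [4, -6]
  satisfied 3 clause(s); 5 remain; assigned so far: [3]
unit clause [-1] forces x1=F; simplify:
  satisfied 1 clause(s); 4 remain; assigned so far: [1, 3]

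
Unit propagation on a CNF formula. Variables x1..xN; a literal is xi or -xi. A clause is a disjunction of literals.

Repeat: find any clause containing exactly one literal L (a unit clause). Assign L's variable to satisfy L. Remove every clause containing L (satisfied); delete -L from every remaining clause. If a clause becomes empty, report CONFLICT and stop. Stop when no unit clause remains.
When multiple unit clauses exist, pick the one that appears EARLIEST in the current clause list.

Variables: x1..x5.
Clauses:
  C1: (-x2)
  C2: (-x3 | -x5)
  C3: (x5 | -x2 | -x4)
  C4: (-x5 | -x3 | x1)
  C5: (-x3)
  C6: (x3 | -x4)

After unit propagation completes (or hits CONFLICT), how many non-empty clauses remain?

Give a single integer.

Answer: 0

Derivation:
unit clause [-2] forces x2=F; simplify:
  satisfied 2 clause(s); 4 remain; assigned so far: [2]
unit clause [-3] forces x3=F; simplify:
  drop 3 from [3, -4] -> [-4]
  satisfied 3 clause(s); 1 remain; assigned so far: [2, 3]
unit clause [-4] forces x4=F; simplify:
  satisfied 1 clause(s); 0 remain; assigned so far: [2, 3, 4]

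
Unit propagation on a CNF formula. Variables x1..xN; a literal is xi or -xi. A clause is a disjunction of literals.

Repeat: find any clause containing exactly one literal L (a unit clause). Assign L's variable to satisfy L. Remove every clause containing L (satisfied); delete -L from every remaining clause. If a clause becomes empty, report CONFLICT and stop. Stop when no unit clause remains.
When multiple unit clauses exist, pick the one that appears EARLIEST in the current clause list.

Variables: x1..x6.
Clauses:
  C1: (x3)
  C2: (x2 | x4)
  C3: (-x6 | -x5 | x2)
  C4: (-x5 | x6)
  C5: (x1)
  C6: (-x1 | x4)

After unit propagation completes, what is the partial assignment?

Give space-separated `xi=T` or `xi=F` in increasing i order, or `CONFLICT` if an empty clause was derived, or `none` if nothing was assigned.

unit clause [3] forces x3=T; simplify:
  satisfied 1 clause(s); 5 remain; assigned so far: [3]
unit clause [1] forces x1=T; simplify:
  drop -1 from [-1, 4] -> [4]
  satisfied 1 clause(s); 4 remain; assigned so far: [1, 3]
unit clause [4] forces x4=T; simplify:
  satisfied 2 clause(s); 2 remain; assigned so far: [1, 3, 4]

Answer: x1=T x3=T x4=T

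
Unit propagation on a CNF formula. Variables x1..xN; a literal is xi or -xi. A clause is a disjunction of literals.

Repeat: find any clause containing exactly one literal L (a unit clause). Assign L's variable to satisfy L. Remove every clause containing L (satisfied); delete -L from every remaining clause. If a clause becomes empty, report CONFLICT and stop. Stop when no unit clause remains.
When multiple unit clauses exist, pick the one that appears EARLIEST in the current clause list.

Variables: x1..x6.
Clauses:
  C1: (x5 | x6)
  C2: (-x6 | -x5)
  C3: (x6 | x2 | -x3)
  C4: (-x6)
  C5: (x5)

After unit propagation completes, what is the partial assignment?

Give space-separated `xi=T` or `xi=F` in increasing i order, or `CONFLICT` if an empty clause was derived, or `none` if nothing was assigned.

Answer: x5=T x6=F

Derivation:
unit clause [-6] forces x6=F; simplify:
  drop 6 from [5, 6] -> [5]
  drop 6 from [6, 2, -3] -> [2, -3]
  satisfied 2 clause(s); 3 remain; assigned so far: [6]
unit clause [5] forces x5=T; simplify:
  satisfied 2 clause(s); 1 remain; assigned so far: [5, 6]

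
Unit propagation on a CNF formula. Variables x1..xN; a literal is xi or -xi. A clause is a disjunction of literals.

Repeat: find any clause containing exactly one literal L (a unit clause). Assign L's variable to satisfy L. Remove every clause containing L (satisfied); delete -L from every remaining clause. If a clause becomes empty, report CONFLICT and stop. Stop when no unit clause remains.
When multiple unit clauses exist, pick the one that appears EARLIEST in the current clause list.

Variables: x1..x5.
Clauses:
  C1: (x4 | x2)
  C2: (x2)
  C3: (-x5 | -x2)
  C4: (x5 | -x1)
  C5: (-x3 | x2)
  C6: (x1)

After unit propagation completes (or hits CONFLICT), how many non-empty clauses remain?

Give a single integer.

Answer: 0

Derivation:
unit clause [2] forces x2=T; simplify:
  drop -2 from [-5, -2] -> [-5]
  satisfied 3 clause(s); 3 remain; assigned so far: [2]
unit clause [-5] forces x5=F; simplify:
  drop 5 from [5, -1] -> [-1]
  satisfied 1 clause(s); 2 remain; assigned so far: [2, 5]
unit clause [-1] forces x1=F; simplify:
  drop 1 from [1] -> [] (empty!)
  satisfied 1 clause(s); 1 remain; assigned so far: [1, 2, 5]
CONFLICT (empty clause)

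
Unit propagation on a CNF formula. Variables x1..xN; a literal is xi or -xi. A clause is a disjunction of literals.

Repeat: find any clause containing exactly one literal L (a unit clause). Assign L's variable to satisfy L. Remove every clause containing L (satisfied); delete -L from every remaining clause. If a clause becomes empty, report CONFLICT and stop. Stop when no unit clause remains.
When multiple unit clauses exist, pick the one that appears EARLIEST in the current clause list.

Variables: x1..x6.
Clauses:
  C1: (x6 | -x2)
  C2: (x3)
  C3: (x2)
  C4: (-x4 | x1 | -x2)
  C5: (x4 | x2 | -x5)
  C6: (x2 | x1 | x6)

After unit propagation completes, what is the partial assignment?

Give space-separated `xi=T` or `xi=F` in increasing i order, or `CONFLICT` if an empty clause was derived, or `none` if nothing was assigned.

unit clause [3] forces x3=T; simplify:
  satisfied 1 clause(s); 5 remain; assigned so far: [3]
unit clause [2] forces x2=T; simplify:
  drop -2 from [6, -2] -> [6]
  drop -2 from [-4, 1, -2] -> [-4, 1]
  satisfied 3 clause(s); 2 remain; assigned so far: [2, 3]
unit clause [6] forces x6=T; simplify:
  satisfied 1 clause(s); 1 remain; assigned so far: [2, 3, 6]

Answer: x2=T x3=T x6=T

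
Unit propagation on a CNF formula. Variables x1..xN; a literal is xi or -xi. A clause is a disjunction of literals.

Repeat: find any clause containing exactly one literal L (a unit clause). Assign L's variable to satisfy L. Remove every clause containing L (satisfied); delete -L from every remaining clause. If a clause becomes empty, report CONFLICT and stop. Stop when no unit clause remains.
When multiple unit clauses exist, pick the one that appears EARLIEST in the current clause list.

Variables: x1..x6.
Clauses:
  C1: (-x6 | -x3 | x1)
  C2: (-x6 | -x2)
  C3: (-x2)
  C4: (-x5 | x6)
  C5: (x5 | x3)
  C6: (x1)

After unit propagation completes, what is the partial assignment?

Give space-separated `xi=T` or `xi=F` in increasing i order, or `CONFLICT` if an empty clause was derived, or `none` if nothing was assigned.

unit clause [-2] forces x2=F; simplify:
  satisfied 2 clause(s); 4 remain; assigned so far: [2]
unit clause [1] forces x1=T; simplify:
  satisfied 2 clause(s); 2 remain; assigned so far: [1, 2]

Answer: x1=T x2=F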